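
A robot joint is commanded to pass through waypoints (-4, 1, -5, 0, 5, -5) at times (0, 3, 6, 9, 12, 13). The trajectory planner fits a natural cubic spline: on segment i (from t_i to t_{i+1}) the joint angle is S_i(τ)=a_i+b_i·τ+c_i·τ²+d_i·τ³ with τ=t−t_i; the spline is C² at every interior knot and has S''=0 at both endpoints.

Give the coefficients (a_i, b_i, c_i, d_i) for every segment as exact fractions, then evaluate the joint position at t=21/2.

  seg 0: a=-4 b=1139/403 c=0 d=-1402/10881
  seg 1: a=1 b=-263/403 c=-1402/1209 d=859/3627
  seg 2: a=-5 b=-490/403 c=1175/1209 d=-40/10881
  seg 3: a=0 b=140/31 c=1135/1209 d=-6850/10881
  seg 4: a=5 b=-2760/403 c=-1905/403 d=635/403
S(21/2) = 2725/403

Δ: Δ0=5/3, Δ1=-2, Δ2=5/3, Δ3=5/3, Δ4=-10
row 1: diag=12, rhs=-22; c'=1/4, d'=-11/6
row 2: denom=12−3·1/4=45/4; d'=(22−3·-11/6)/(45/4)=22/9
row 3: denom=12−3·4/15=56/5; d'=(0−3·22/9)/(56/5)=-55/84
row 4: denom=8−3·15/56=403/56; d'=(-70−3·-55/84)/(403/56)=-3810/403
back: M4=-3810/403
back: M3=-55/84−15/56·-3810/403=2270/1209
back: M2=22/9−4/15·2270/1209=2350/1209
back: M1=-11/6−1/4·2350/1209=-2804/1209
M: M0=0, M1=-2804/1209, M2=2350/1209, M3=2270/1209, M4=-3810/403, M5=0
seg 0: a=-4, c=M0/2=0, d=(M1−M0)/(6·3)=-1402/10881, b=Δ0−h0·(2M0+M1)/6=1139/403
seg 1: a=1, c=M1/2=-1402/1209, d=(M2−M1)/(6·3)=859/3627, b=Δ1−h1·(2M1+M2)/6=-263/403
seg 2: a=-5, c=M2/2=1175/1209, d=(M3−M2)/(6·3)=-40/10881, b=Δ2−h2·(2M2+M3)/6=-490/403
seg 3: a=0, c=M3/2=1135/1209, d=(M4−M3)/(6·3)=-6850/10881, b=Δ3−h3·(2M3+M4)/6=140/31
seg 4: a=5, c=M4/2=-1905/403, d=(M5−M4)/(6·1)=635/403, b=Δ4−h4·(2M4+M5)/6=-2760/403
t_q=21/2 → seg 3, τ=3/2; S=0+140/31·τ+1135/1209·τ²+-6850/10881·τ³=2725/403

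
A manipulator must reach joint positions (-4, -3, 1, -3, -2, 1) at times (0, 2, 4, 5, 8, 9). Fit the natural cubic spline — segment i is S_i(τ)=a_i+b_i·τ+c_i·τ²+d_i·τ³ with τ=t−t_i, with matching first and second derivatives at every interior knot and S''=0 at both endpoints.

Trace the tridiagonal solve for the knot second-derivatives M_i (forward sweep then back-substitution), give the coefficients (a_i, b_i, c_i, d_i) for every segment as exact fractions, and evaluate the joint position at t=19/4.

  seg 0: a=-4 b=-911/1767 c=0 d=3589/14136
  seg 1: a=-3 b=8945/3534 c=3589/2356 d=-3161/3534
  seg 2: a=1 b=-7453/3534 c=-9055/2356 d=13799/7068
  seg 3: a=-3 b=-27839/7068 c=1186/589 d=-463/2356
  seg 4: a=-2 b=10025/3534 c=577/2356 d=-577/7068
S(19/4) = -289501/150784

Δ: Δ0=1/2, Δ1=2, Δ2=-4, Δ3=1/3, Δ4=3
row 1: diag=8, rhs=9; c'=1/4, d'=9/8
row 2: denom=6−2·1/4=11/2; d'=(-36−2·9/8)/(11/2)=-153/22
row 3: denom=8−1·2/11=86/11; d'=(26−1·-153/22)/(86/11)=725/172
row 4: denom=8−3·33/86=589/86; d'=(16−3·725/172)/(589/86)=577/1178
back: M4=577/1178
back: M3=725/172−33/86·577/1178=2372/589
back: M2=-153/22−2/11·2372/589=-9055/1178
back: M1=9/8−1/4·-9055/1178=3589/1178
M: M0=0, M1=3589/1178, M2=-9055/1178, M3=2372/589, M4=577/1178, M5=0
seg 0: a=-4, c=M0/2=0, d=(M1−M0)/(6·2)=3589/14136, b=Δ0−h0·(2M0+M1)/6=-911/1767
seg 1: a=-3, c=M1/2=3589/2356, d=(M2−M1)/(6·2)=-3161/3534, b=Δ1−h1·(2M1+M2)/6=8945/3534
seg 2: a=1, c=M2/2=-9055/2356, d=(M3−M2)/(6·1)=13799/7068, b=Δ2−h2·(2M2+M3)/6=-7453/3534
seg 3: a=-3, c=M3/2=1186/589, d=(M4−M3)/(6·3)=-463/2356, b=Δ3−h3·(2M3+M4)/6=-27839/7068
seg 4: a=-2, c=M4/2=577/2356, d=(M5−M4)/(6·1)=-577/7068, b=Δ4−h4·(2M4+M5)/6=10025/3534
t_q=19/4 → seg 2, τ=3/4; S=1+-7453/3534·τ+-9055/2356·τ²+13799/7068·τ³=-289501/150784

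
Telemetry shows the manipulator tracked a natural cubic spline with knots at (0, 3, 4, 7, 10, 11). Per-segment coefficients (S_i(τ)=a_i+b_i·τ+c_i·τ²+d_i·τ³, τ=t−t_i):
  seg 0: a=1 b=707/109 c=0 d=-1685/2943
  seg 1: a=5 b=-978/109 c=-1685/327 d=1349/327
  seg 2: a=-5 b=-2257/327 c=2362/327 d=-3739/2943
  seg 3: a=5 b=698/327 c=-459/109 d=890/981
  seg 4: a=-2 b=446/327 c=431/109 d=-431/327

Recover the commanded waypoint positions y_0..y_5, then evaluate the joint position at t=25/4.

y_0=1 y_1=5 y_2=-5 y_3=5 y_4=-2 y_5=2
S(25/4) = 10927/6976

y_0 = S_0(0) = a_0 = 1
y_1 = S_1(0) = a_1 = 5
y_2 = S_2(0) = a_2 = -5
y_3 = S_3(0) = a_3 = 5
y_4 = S_4(0) = a_4 = -2
y_5 = S_4(1) = 2
t_q=25/4 is in segment 2 (τ=9/4); S_2(τ)=10927/6976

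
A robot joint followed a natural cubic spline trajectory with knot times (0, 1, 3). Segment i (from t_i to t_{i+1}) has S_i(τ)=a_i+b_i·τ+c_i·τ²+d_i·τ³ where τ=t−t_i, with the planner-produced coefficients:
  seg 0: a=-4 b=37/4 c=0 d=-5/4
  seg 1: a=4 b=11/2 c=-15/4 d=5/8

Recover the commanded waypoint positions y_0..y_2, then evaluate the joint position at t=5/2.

y_0=-4 y_1=4 y_2=5
S(5/2) = 379/64

y_0 = S_0(0) = a_0 = -4
y_1 = S_1(0) = a_1 = 4
y_2 = S_1(2) = 5
t_q=5/2 is in segment 1 (τ=3/2); S_1(τ)=379/64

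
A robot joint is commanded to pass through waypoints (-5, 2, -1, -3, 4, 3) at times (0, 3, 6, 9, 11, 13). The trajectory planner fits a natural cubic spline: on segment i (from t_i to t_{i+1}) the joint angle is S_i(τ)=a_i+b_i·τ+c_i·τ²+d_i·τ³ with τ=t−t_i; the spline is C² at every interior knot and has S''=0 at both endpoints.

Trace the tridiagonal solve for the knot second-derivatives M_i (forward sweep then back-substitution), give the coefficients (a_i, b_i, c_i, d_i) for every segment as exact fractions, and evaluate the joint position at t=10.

Δ: Δ0=7/3, Δ1=-1, Δ2=-2/3, Δ3=7/2, Δ4=-1/2
row 1: diag=12, rhs=-20; c'=1/4, d'=-5/3
row 2: denom=12−3·1/4=45/4; d'=(2−3·-5/3)/(45/4)=28/45
row 3: denom=10−3·4/15=46/5; d'=(25−3·28/45)/(46/5)=347/138
row 4: denom=8−2·5/23=174/23; d'=(-24−2·347/138)/(174/23)=-2003/522
back: M4=-2003/522
back: M3=347/138−5/23·-2003/522=874/261
back: M2=28/45−4/15·874/261=-212/783
back: M1=-5/3−1/4·-212/783=-1252/783
M: M0=0, M1=-1252/783, M2=-212/783, M3=874/261, M4=-2003/522, M5=0
seg 0: a=-5, c=M0/2=0, d=(M1−M0)/(6·3)=-626/7047, b=Δ0−h0·(2M0+M1)/6=2453/783
seg 1: a=2, c=M1/2=-626/783, d=(M2−M1)/(6·3)=520/7047, b=Δ1−h1·(2M1+M2)/6=575/783
seg 2: a=-1, c=M2/2=-106/783, d=(M3−M2)/(6·3)=1417/7047, b=Δ2−h2·(2M2+M3)/6=-1621/783
seg 3: a=-3, c=M3/2=437/261, d=(M4−M3)/(6·2)=-3751/6264, b=Δ3−h3·(2M3+M4)/6=1994/783
seg 4: a=4, c=M4/2=-2003/1044, d=(M5−M4)/(6·2)=2003/6264, b=Δ4−h4·(2M4+M5)/6=3223/1566
t_q=10 → seg 3, τ=1; S=-3+1994/783·τ+437/261·τ²+-3751/6264·τ³=433/696

  seg 0: a=-5 b=2453/783 c=0 d=-626/7047
  seg 1: a=2 b=575/783 c=-626/783 d=520/7047
  seg 2: a=-1 b=-1621/783 c=-106/783 d=1417/7047
  seg 3: a=-3 b=1994/783 c=437/261 d=-3751/6264
  seg 4: a=4 b=3223/1566 c=-2003/1044 d=2003/6264
S(10) = 433/696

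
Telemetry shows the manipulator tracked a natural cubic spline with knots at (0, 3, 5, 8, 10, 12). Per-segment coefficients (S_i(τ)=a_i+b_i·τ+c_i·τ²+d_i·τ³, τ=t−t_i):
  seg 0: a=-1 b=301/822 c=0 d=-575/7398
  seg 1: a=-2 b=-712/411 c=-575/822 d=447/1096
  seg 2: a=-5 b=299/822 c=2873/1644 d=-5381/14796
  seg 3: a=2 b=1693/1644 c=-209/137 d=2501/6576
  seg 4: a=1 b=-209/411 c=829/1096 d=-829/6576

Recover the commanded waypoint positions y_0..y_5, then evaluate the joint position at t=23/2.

y_0 = S_0(0) = a_0 = -1
y_1 = S_1(0) = a_1 = -2
y_2 = S_2(0) = a_2 = -5
y_3 = S_3(0) = a_3 = 2
y_4 = S_4(0) = a_4 = 1
y_5 = S_4(2) = 2
t_q=23/2 is in segment 4 (τ=3/2); S_4(τ)=26543/17536

y_0=-1 y_1=-2 y_2=-5 y_3=2 y_4=1 y_5=2
S(23/2) = 26543/17536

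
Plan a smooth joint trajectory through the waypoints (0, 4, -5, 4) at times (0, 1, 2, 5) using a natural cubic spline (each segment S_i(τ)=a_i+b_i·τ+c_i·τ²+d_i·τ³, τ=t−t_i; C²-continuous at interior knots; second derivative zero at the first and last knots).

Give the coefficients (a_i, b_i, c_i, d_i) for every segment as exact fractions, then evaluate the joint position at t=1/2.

Δ: Δ0=4, Δ1=-9, Δ2=3
row 1: diag=4, rhs=-78; c'=1/4, d'=-39/2
row 2: denom=8−1·1/4=31/4; d'=(72−1·-39/2)/(31/4)=366/31
back: M2=366/31
back: M1=-39/2−1/4·366/31=-696/31
M: M0=0, M1=-696/31, M2=366/31, M3=0
seg 0: a=0, c=M0/2=0, d=(M1−M0)/(6·1)=-116/31, b=Δ0−h0·(2M0+M1)/6=240/31
seg 1: a=4, c=M1/2=-348/31, d=(M2−M1)/(6·1)=177/31, b=Δ1−h1·(2M1+M2)/6=-108/31
seg 2: a=-5, c=M2/2=183/31, d=(M3−M2)/(6·3)=-61/93, b=Δ2−h2·(2M2+M3)/6=-273/31
t_q=1/2 → seg 0, τ=1/2; S=0+240/31·τ+0·τ²+-116/31·τ³=211/62

  seg 0: a=0 b=240/31 c=0 d=-116/31
  seg 1: a=4 b=-108/31 c=-348/31 d=177/31
  seg 2: a=-5 b=-273/31 c=183/31 d=-61/93
S(1/2) = 211/62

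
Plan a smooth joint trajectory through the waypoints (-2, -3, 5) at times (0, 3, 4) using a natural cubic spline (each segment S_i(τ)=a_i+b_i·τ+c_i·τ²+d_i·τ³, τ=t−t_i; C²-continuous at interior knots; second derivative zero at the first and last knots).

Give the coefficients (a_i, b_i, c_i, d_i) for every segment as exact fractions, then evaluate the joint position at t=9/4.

  seg 0: a=-2 b=-83/24 c=0 d=25/72
  seg 1: a=-3 b=71/12 c=25/8 d=-25/24
S(9/4) = -2983/512

Δ: Δ0=-1/3, Δ1=8
row 1: diag=8, rhs=50; c'=1/8, d'=25/4
back: M1=25/4
M: M0=0, M1=25/4, M2=0
seg 0: a=-2, c=M0/2=0, d=(M1−M0)/(6·3)=25/72, b=Δ0−h0·(2M0+M1)/6=-83/24
seg 1: a=-3, c=M1/2=25/8, d=(M2−M1)/(6·1)=-25/24, b=Δ1−h1·(2M1+M2)/6=71/12
t_q=9/4 → seg 0, τ=9/4; S=-2+-83/24·τ+0·τ²+25/72·τ³=-2983/512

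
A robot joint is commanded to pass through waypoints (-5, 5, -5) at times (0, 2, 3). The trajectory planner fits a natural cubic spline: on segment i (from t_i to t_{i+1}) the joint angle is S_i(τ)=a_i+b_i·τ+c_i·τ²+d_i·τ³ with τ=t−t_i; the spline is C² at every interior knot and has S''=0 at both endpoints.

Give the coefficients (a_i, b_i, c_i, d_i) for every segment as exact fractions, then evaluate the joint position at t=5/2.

Δ: Δ0=5, Δ1=-10
row 1: diag=6, rhs=-90; c'=1/6, d'=-15
back: M1=-15
M: M0=0, M1=-15, M2=0
seg 0: a=-5, c=M0/2=0, d=(M1−M0)/(6·2)=-5/4, b=Δ0−h0·(2M0+M1)/6=10
seg 1: a=5, c=M1/2=-15/2, d=(M2−M1)/(6·1)=5/2, b=Δ1−h1·(2M1+M2)/6=-5
t_q=5/2 → seg 1, τ=1/2; S=5+-5·τ+-15/2·τ²+5/2·τ³=15/16

  seg 0: a=-5 b=10 c=0 d=-5/4
  seg 1: a=5 b=-5 c=-15/2 d=5/2
S(5/2) = 15/16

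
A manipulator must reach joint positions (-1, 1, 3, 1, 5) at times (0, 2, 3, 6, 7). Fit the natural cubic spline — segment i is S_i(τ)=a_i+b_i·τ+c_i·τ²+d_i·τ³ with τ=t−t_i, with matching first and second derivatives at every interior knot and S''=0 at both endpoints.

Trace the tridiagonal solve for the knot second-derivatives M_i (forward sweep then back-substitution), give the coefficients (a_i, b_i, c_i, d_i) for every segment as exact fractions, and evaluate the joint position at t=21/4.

  seg 0: a=-1 b=212/483 c=0 d=271/1932
  seg 1: a=1 b=1025/483 c=271/322 d=-133/138
  seg 2: a=3 b=883/966 c=-330/161 d=1471/2898
  seg 3: a=1 b=1121/483 c=811/322 d=-811/966
S(21/4) = 9519/20608

Δ: Δ0=1, Δ1=2, Δ2=-2/3, Δ3=4
row 1: diag=6, rhs=6; c'=1/6, d'=1
row 2: denom=8−1·1/6=47/6; d'=(-16−1·1)/(47/6)=-102/47
row 3: denom=8−3·18/47=322/47; d'=(28−3·-102/47)/(322/47)=811/161
back: M3=811/161
back: M2=-102/47−18/47·811/161=-660/161
back: M1=1−1/6·-660/161=271/161
M: M0=0, M1=271/161, M2=-660/161, M3=811/161, M4=0
seg 0: a=-1, c=M0/2=0, d=(M1−M0)/(6·2)=271/1932, b=Δ0−h0·(2M0+M1)/6=212/483
seg 1: a=1, c=M1/2=271/322, d=(M2−M1)/(6·1)=-133/138, b=Δ1−h1·(2M1+M2)/6=1025/483
seg 2: a=3, c=M2/2=-330/161, d=(M3−M2)/(6·3)=1471/2898, b=Δ2−h2·(2M2+M3)/6=883/966
seg 3: a=1, c=M3/2=811/322, d=(M4−M3)/(6·1)=-811/966, b=Δ3−h3·(2M3+M4)/6=1121/483
t_q=21/4 → seg 2, τ=9/4; S=3+883/966·τ+-330/161·τ²+1471/2898·τ³=9519/20608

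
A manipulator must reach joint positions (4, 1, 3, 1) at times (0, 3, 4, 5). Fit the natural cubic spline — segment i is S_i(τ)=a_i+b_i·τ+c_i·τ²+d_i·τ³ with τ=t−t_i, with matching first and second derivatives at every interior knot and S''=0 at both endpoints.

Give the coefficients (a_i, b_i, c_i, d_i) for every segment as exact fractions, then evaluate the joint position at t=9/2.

  seg 0: a=4 b=-79/31 c=0 d=16/93
  seg 1: a=1 b=65/31 c=48/31 d=-51/31
  seg 2: a=3 b=8/31 c=-105/31 d=35/31
S(9/2) = 601/248

Δ: Δ0=-1, Δ1=2, Δ2=-2
row 1: diag=8, rhs=18; c'=1/8, d'=9/4
row 2: denom=4−1·1/8=31/8; d'=(-24−1·9/4)/(31/8)=-210/31
back: M2=-210/31
back: M1=9/4−1/8·-210/31=96/31
M: M0=0, M1=96/31, M2=-210/31, M3=0
seg 0: a=4, c=M0/2=0, d=(M1−M0)/(6·3)=16/93, b=Δ0−h0·(2M0+M1)/6=-79/31
seg 1: a=1, c=M1/2=48/31, d=(M2−M1)/(6·1)=-51/31, b=Δ1−h1·(2M1+M2)/6=65/31
seg 2: a=3, c=M2/2=-105/31, d=(M3−M2)/(6·1)=35/31, b=Δ2−h2·(2M2+M3)/6=8/31
t_q=9/2 → seg 2, τ=1/2; S=3+8/31·τ+-105/31·τ²+35/31·τ³=601/248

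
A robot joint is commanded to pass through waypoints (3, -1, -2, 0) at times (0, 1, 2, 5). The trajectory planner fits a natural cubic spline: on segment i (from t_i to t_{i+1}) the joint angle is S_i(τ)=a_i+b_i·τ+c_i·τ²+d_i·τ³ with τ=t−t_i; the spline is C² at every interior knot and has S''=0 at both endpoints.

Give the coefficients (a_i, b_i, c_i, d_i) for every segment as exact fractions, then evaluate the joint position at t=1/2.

Δ: Δ0=-4, Δ1=-1, Δ2=2/3
row 1: diag=4, rhs=18; c'=1/4, d'=9/2
row 2: denom=8−1·1/4=31/4; d'=(10−1·9/2)/(31/4)=22/31
back: M2=22/31
back: M1=9/2−1/4·22/31=134/31
M: M0=0, M1=134/31, M2=22/31, M3=0
seg 0: a=3, c=M0/2=0, d=(M1−M0)/(6·1)=67/93, b=Δ0−h0·(2M0+M1)/6=-439/93
seg 1: a=-1, c=M1/2=67/31, d=(M2−M1)/(6·1)=-56/93, b=Δ1−h1·(2M1+M2)/6=-238/93
seg 2: a=-2, c=M2/2=11/31, d=(M3−M2)/(6·3)=-11/279, b=Δ2−h2·(2M2+M3)/6=-4/93
t_q=1/2 → seg 0, τ=1/2; S=3+-439/93·τ+0·τ²+67/93·τ³=181/248

  seg 0: a=3 b=-439/93 c=0 d=67/93
  seg 1: a=-1 b=-238/93 c=67/31 d=-56/93
  seg 2: a=-2 b=-4/93 c=11/31 d=-11/279
S(1/2) = 181/248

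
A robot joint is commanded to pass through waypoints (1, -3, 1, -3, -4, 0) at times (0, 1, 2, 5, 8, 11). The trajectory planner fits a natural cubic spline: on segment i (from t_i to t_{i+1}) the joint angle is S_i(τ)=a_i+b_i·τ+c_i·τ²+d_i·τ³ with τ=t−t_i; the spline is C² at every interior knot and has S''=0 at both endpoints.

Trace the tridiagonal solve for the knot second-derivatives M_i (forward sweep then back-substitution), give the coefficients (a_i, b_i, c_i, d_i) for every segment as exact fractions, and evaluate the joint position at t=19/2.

  seg 0: a=1 b=-7843/1251 c=0 d=2839/1251
  seg 1: a=-3 b=674/1251 c=2839/417 d=-4187/1251
  seg 2: a=1 b=5147/1251 c=-1348/417 d=5317/11259
  seg 3: a=-3 b=-3166/1251 c=1273/1251 d=-1070/11259
  seg 4: a=-4 b=1262/1251 c=203/1251 d=-203/11259
S(19/2) = -2427/1112

Δ: Δ0=-4, Δ1=4, Δ2=-4/3, Δ3=-1/3, Δ4=4/3
row 1: diag=4, rhs=48; c'=1/4, d'=12
row 2: denom=8−1·1/4=31/4; d'=(-32−1·12)/(31/4)=-176/31
row 3: denom=12−3·12/31=336/31; d'=(6−3·-176/31)/(336/31)=17/8
row 4: denom=12−3·31/112=1251/112; d'=(10−3·17/8)/(1251/112)=406/1251
back: M4=406/1251
back: M3=17/8−31/112·406/1251=2546/1251
back: M2=-176/31−12/31·2546/1251=-2696/417
back: M1=12−1/4·-2696/417=5678/417
M: M0=0, M1=5678/417, M2=-2696/417, M3=2546/1251, M4=406/1251, M5=0
seg 0: a=1, c=M0/2=0, d=(M1−M0)/(6·1)=2839/1251, b=Δ0−h0·(2M0+M1)/6=-7843/1251
seg 1: a=-3, c=M1/2=2839/417, d=(M2−M1)/(6·1)=-4187/1251, b=Δ1−h1·(2M1+M2)/6=674/1251
seg 2: a=1, c=M2/2=-1348/417, d=(M3−M2)/(6·3)=5317/11259, b=Δ2−h2·(2M2+M3)/6=5147/1251
seg 3: a=-3, c=M3/2=1273/1251, d=(M4−M3)/(6·3)=-1070/11259, b=Δ3−h3·(2M3+M4)/6=-3166/1251
seg 4: a=-4, c=M4/2=203/1251, d=(M5−M4)/(6·3)=-203/11259, b=Δ4−h4·(2M4+M5)/6=1262/1251
t_q=19/2 → seg 4, τ=3/2; S=-4+1262/1251·τ+203/1251·τ²+-203/11259·τ³=-2427/1112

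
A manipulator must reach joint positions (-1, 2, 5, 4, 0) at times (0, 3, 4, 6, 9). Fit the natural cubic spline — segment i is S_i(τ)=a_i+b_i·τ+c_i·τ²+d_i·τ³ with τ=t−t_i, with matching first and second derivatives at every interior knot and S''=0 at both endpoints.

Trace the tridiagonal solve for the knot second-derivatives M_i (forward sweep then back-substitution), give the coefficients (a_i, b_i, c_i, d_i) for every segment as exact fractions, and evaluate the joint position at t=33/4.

Δ: Δ0=1, Δ1=3, Δ2=-1/2, Δ3=-4/3
row 1: diag=8, rhs=12; c'=1/8, d'=3/2
row 2: denom=6−1·1/8=47/8; d'=(-21−1·3/2)/(47/8)=-180/47
row 3: denom=10−2·16/47=438/47; d'=(-5−2·-180/47)/(438/47)=125/438
back: M3=125/438
back: M2=-180/47−16/47·125/438=-860/219
back: M1=3/2−1/8·-860/219=436/219
M: M0=0, M1=436/219, M2=-860/219, M3=125/438, M4=0
seg 0: a=-1, c=M0/2=0, d=(M1−M0)/(6·3)=218/1971, b=Δ0−h0·(2M0+M1)/6=1/219
seg 1: a=2, c=M1/2=218/219, d=(M2−M1)/(6·1)=-72/73, b=Δ1−h1·(2M1+M2)/6=655/219
seg 2: a=5, c=M2/2=-430/219, d=(M3−M2)/(6·2)=205/584, b=Δ2−h2·(2M2+M3)/6=443/219
seg 3: a=4, c=M3/2=125/876, d=(M4−M3)/(6·3)=-125/7884, b=Δ3−h3·(2M3+M4)/6=-709/438
t_q=33/4 → seg 3, τ=9/4; S=4+-709/438·τ+125/876·τ²+-125/7884·τ³=16813/18688

  seg 0: a=-1 b=1/219 c=0 d=218/1971
  seg 1: a=2 b=655/219 c=218/219 d=-72/73
  seg 2: a=5 b=443/219 c=-430/219 d=205/584
  seg 3: a=4 b=-709/438 c=125/876 d=-125/7884
S(33/4) = 16813/18688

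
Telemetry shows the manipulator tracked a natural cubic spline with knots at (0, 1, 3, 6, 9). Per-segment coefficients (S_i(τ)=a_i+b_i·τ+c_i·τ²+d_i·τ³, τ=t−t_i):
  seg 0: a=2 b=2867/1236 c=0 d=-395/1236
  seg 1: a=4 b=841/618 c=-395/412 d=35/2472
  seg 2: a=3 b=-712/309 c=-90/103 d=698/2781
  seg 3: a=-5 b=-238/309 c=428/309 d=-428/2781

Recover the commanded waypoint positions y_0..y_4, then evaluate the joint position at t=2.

y_0=2 y_1=4 y_2=3 y_3=-5 y_4=1
S(2) = 3639/824

y_0 = S_0(0) = a_0 = 2
y_1 = S_1(0) = a_1 = 4
y_2 = S_2(0) = a_2 = 3
y_3 = S_3(0) = a_3 = -5
y_4 = S_3(3) = 1
t_q=2 is in segment 1 (τ=1); S_1(τ)=3639/824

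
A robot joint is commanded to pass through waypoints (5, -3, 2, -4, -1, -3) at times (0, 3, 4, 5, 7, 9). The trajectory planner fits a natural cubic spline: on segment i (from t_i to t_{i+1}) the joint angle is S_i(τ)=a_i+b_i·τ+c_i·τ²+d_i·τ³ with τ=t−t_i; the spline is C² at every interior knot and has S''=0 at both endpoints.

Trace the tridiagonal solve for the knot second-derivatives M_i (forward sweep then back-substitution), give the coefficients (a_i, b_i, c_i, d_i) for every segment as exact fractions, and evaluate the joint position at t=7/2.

  seg 0: a=5 b=-26933/3900 c=0 d=1837/3900
  seg 1: a=-3 b=11333/1950 c=5511/1300 d=-19699/3900
  seg 2: a=2 b=-673/780 c=-3547/325 d=1733/300
  seg 3: a=-4 b=-10453/1950 c=8341/1300 d=-2329/1560
  seg 4: a=-1 b=2329/975 c=-826/325 d=413/975
S(7/2) = 3477/10400

Δ: Δ0=-8/3, Δ1=5, Δ2=-6, Δ3=3/2, Δ4=-1
row 1: diag=8, rhs=46; c'=1/8, d'=23/4
row 2: denom=4−1·1/8=31/8; d'=(-66−1·23/4)/(31/8)=-574/31
row 3: denom=6−1·8/31=178/31; d'=(45−1·-574/31)/(178/31)=1969/178
row 4: denom=8−2·31/89=650/89; d'=(-15−2·1969/178)/(650/89)=-1652/325
back: M4=-1652/325
back: M3=1969/178−31/89·-1652/325=8341/650
back: M2=-574/31−8/31·8341/650=-7094/325
back: M1=23/4−1/8·-7094/325=5511/650
M: M0=0, M1=5511/650, M2=-7094/325, M3=8341/650, M4=-1652/325, M5=0
seg 0: a=5, c=M0/2=0, d=(M1−M0)/(6·3)=1837/3900, b=Δ0−h0·(2M0+M1)/6=-26933/3900
seg 1: a=-3, c=M1/2=5511/1300, d=(M2−M1)/(6·1)=-19699/3900, b=Δ1−h1·(2M1+M2)/6=11333/1950
seg 2: a=2, c=M2/2=-3547/325, d=(M3−M2)/(6·1)=1733/300, b=Δ2−h2·(2M2+M3)/6=-673/780
seg 3: a=-4, c=M3/2=8341/1300, d=(M4−M3)/(6·2)=-2329/1560, b=Δ3−h3·(2M3+M4)/6=-10453/1950
seg 4: a=-1, c=M4/2=-826/325, d=(M5−M4)/(6·2)=413/975, b=Δ4−h4·(2M4+M5)/6=2329/975
t_q=7/2 → seg 1, τ=1/2; S=-3+11333/1950·τ+5511/1300·τ²+-19699/3900·τ³=3477/10400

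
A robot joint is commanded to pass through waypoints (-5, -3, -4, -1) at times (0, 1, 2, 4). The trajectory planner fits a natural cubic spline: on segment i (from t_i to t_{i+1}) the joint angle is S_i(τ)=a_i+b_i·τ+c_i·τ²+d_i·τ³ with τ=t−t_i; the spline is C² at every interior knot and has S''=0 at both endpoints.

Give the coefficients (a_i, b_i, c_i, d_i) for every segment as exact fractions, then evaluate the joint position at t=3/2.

Δ: Δ0=2, Δ1=-1, Δ2=3/2
row 1: diag=4, rhs=-18; c'=1/4, d'=-9/2
row 2: denom=6−1·1/4=23/4; d'=(15−1·-9/2)/(23/4)=78/23
back: M2=78/23
back: M1=-9/2−1/4·78/23=-123/23
M: M0=0, M1=-123/23, M2=78/23, M3=0
seg 0: a=-5, c=M0/2=0, d=(M1−M0)/(6·1)=-41/46, b=Δ0−h0·(2M0+M1)/6=133/46
seg 1: a=-3, c=M1/2=-123/46, d=(M2−M1)/(6·1)=67/46, b=Δ1−h1·(2M1+M2)/6=5/23
seg 2: a=-4, c=M2/2=39/23, d=(M3−M2)/(6·2)=-13/46, b=Δ2−h2·(2M2+M3)/6=-35/46
t_q=3/2 → seg 1, τ=1/2; S=-3+5/23·τ+-123/46·τ²+67/46·τ³=-1243/368

  seg 0: a=-5 b=133/46 c=0 d=-41/46
  seg 1: a=-3 b=5/23 c=-123/46 d=67/46
  seg 2: a=-4 b=-35/46 c=39/23 d=-13/46
S(3/2) = -1243/368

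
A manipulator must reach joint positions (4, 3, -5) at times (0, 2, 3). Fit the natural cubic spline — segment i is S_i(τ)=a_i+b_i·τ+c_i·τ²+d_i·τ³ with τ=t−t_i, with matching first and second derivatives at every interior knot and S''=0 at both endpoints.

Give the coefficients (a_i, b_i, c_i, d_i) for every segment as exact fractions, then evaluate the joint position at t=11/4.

  seg 0: a=4 b=2 c=0 d=-5/8
  seg 1: a=3 b=-11/2 c=-15/4 d=5/4
S(11/4) = -693/256

Δ: Δ0=-1/2, Δ1=-8
row 1: diag=6, rhs=-45; c'=1/6, d'=-15/2
back: M1=-15/2
M: M0=0, M1=-15/2, M2=0
seg 0: a=4, c=M0/2=0, d=(M1−M0)/(6·2)=-5/8, b=Δ0−h0·(2M0+M1)/6=2
seg 1: a=3, c=M1/2=-15/4, d=(M2−M1)/(6·1)=5/4, b=Δ1−h1·(2M1+M2)/6=-11/2
t_q=11/4 → seg 1, τ=3/4; S=3+-11/2·τ+-15/4·τ²+5/4·τ³=-693/256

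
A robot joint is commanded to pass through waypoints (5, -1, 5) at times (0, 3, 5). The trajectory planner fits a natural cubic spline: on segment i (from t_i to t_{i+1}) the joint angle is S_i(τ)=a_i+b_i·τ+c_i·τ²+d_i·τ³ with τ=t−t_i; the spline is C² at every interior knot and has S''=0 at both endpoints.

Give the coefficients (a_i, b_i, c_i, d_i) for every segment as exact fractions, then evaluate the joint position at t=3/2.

Δ: Δ0=-2, Δ1=3
row 1: diag=10, rhs=30; c'=1/5, d'=3
back: M1=3
M: M0=0, M1=3, M2=0
seg 0: a=5, c=M0/2=0, d=(M1−M0)/(6·3)=1/6, b=Δ0−h0·(2M0+M1)/6=-7/2
seg 1: a=-1, c=M1/2=3/2, d=(M2−M1)/(6·2)=-1/4, b=Δ1−h1·(2M1+M2)/6=1
t_q=3/2 → seg 0, τ=3/2; S=5+-7/2·τ+0·τ²+1/6·τ³=5/16

  seg 0: a=5 b=-7/2 c=0 d=1/6
  seg 1: a=-1 b=1 c=3/2 d=-1/4
S(3/2) = 5/16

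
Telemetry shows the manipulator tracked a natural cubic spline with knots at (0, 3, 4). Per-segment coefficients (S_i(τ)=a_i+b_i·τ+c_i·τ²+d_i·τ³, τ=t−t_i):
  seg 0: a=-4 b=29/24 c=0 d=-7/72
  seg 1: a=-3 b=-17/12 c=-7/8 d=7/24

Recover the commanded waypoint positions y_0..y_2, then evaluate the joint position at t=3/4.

y_0=-4 y_1=-3 y_2=-5
S(3/4) = -1605/512

y_0 = S_0(0) = a_0 = -4
y_1 = S_1(0) = a_1 = -3
y_2 = S_1(1) = -5
t_q=3/4 is in segment 0 (τ=3/4); S_0(τ)=-1605/512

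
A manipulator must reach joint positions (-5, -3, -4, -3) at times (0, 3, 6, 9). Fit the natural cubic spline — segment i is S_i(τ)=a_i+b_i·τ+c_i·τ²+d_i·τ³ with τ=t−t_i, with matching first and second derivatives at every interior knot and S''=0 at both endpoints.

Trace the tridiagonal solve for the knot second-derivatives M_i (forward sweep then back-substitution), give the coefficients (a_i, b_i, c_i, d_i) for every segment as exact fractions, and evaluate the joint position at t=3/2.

  seg 0: a=-5 b=44/45 c=0 d=-14/405
  seg 1: a=-3 b=2/45 c=-14/45 d=5/81
  seg 2: a=-4 b=-7/45 c=11/45 d=-11/405
S(3/2) = -73/20

Δ: Δ0=2/3, Δ1=-1/3, Δ2=1/3
row 1: diag=12, rhs=-6; c'=1/4, d'=-1/2
row 2: denom=12−3·1/4=45/4; d'=(4−3·-1/2)/(45/4)=22/45
back: M2=22/45
back: M1=-1/2−1/4·22/45=-28/45
M: M0=0, M1=-28/45, M2=22/45, M3=0
seg 0: a=-5, c=M0/2=0, d=(M1−M0)/(6·3)=-14/405, b=Δ0−h0·(2M0+M1)/6=44/45
seg 1: a=-3, c=M1/2=-14/45, d=(M2−M1)/(6·3)=5/81, b=Δ1−h1·(2M1+M2)/6=2/45
seg 2: a=-4, c=M2/2=11/45, d=(M3−M2)/(6·3)=-11/405, b=Δ2−h2·(2M2+M3)/6=-7/45
t_q=3/2 → seg 0, τ=3/2; S=-5+44/45·τ+0·τ²+-14/405·τ³=-73/20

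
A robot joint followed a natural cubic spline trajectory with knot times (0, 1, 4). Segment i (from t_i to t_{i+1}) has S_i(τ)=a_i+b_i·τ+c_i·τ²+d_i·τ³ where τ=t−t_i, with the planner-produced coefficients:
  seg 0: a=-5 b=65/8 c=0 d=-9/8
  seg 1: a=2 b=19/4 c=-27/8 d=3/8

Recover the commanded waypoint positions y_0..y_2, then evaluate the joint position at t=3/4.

y_0 = S_0(0) = a_0 = -5
y_1 = S_1(0) = a_1 = 2
y_2 = S_1(3) = -4
t_q=3/4 is in segment 0 (τ=3/4); S_0(τ)=317/512

y_0=-5 y_1=2 y_2=-4
S(3/4) = 317/512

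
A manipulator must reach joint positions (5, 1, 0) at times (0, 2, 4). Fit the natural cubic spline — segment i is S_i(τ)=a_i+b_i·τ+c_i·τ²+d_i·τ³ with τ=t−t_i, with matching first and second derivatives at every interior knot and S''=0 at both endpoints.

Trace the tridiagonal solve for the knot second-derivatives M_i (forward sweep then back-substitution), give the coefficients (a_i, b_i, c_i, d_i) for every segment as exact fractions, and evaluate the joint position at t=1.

Δ: Δ0=-2, Δ1=-1/2
row 1: diag=8, rhs=9; c'=1/4, d'=9/8
back: M1=9/8
M: M0=0, M1=9/8, M2=0
seg 0: a=5, c=M0/2=0, d=(M1−M0)/(6·2)=3/32, b=Δ0−h0·(2M0+M1)/6=-19/8
seg 1: a=1, c=M1/2=9/16, d=(M2−M1)/(6·2)=-3/32, b=Δ1−h1·(2M1+M2)/6=-5/4
t_q=1 → seg 0, τ=1; S=5+-19/8·τ+0·τ²+3/32·τ³=87/32

  seg 0: a=5 b=-19/8 c=0 d=3/32
  seg 1: a=1 b=-5/4 c=9/16 d=-3/32
S(1) = 87/32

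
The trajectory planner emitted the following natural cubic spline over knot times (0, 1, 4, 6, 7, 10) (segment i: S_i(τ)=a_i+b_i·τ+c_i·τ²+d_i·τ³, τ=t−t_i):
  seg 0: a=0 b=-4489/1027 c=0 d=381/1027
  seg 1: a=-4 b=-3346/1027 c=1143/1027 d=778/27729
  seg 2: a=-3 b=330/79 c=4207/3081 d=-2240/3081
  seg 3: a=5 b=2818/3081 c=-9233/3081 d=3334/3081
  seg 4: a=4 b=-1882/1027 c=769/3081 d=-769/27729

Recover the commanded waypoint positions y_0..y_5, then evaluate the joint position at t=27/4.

y_0=0 y_1=-4 y_2=-3 y_3=5 y_4=4 y_5=0
S(27/4) = 146469/32864

y_0 = S_0(0) = a_0 = 0
y_1 = S_1(0) = a_1 = -4
y_2 = S_2(0) = a_2 = -3
y_3 = S_3(0) = a_3 = 5
y_4 = S_4(0) = a_4 = 4
y_5 = S_4(3) = 0
t_q=27/4 is in segment 3 (τ=3/4); S_3(τ)=146469/32864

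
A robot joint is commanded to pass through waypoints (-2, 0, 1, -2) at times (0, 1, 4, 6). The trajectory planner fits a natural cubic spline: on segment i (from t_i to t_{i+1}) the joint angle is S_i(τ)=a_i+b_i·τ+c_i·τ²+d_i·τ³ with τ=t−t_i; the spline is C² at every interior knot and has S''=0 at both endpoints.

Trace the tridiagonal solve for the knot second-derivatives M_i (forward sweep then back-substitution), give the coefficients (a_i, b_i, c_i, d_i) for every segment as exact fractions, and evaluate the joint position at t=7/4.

  seg 0: a=-2 b=919/426 c=0 d=-67/426
  seg 1: a=0 b=359/213 c=-67/142 d=1/142
  seg 2: a=1 b=-407/426 c=-29/71 d=29/426
S(7/4) = 9103/9088

Δ: Δ0=2, Δ1=1/3, Δ2=-3/2
row 1: diag=8, rhs=-10; c'=3/8, d'=-5/4
row 2: denom=10−3·3/8=71/8; d'=(-11−3·-5/4)/(71/8)=-58/71
back: M2=-58/71
back: M1=-5/4−3/8·-58/71=-67/71
M: M0=0, M1=-67/71, M2=-58/71, M3=0
seg 0: a=-2, c=M0/2=0, d=(M1−M0)/(6·1)=-67/426, b=Δ0−h0·(2M0+M1)/6=919/426
seg 1: a=0, c=M1/2=-67/142, d=(M2−M1)/(6·3)=1/142, b=Δ1−h1·(2M1+M2)/6=359/213
seg 2: a=1, c=M2/2=-29/71, d=(M3−M2)/(6·2)=29/426, b=Δ2−h2·(2M2+M3)/6=-407/426
t_q=7/4 → seg 1, τ=3/4; S=0+359/213·τ+-67/142·τ²+1/142·τ³=9103/9088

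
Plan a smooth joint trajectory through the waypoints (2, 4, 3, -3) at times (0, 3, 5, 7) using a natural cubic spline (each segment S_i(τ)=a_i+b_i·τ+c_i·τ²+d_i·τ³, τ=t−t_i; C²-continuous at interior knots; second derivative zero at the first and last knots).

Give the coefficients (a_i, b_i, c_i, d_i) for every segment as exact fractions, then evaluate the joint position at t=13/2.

  seg 0: a=2 b=191/228 c=0 d=-13/684
  seg 1: a=4 b=37/114 c=-13/76 d=-55/456
  seg 2: a=3 b=-103/57 c=-17/19 d=17/114
S(13/2) = -371/304

Δ: Δ0=2/3, Δ1=-1/2, Δ2=-3
row 1: diag=10, rhs=-7; c'=1/5, d'=-7/10
row 2: denom=8−2·1/5=38/5; d'=(-15−2·-7/10)/(38/5)=-34/19
back: M2=-34/19
back: M1=-7/10−1/5·-34/19=-13/38
M: M0=0, M1=-13/38, M2=-34/19, M3=0
seg 0: a=2, c=M0/2=0, d=(M1−M0)/(6·3)=-13/684, b=Δ0−h0·(2M0+M1)/6=191/228
seg 1: a=4, c=M1/2=-13/76, d=(M2−M1)/(6·2)=-55/456, b=Δ1−h1·(2M1+M2)/6=37/114
seg 2: a=3, c=M2/2=-17/19, d=(M3−M2)/(6·2)=17/114, b=Δ2−h2·(2M2+M3)/6=-103/57
t_q=13/2 → seg 2, τ=3/2; S=3+-103/57·τ+-17/19·τ²+17/114·τ³=-371/304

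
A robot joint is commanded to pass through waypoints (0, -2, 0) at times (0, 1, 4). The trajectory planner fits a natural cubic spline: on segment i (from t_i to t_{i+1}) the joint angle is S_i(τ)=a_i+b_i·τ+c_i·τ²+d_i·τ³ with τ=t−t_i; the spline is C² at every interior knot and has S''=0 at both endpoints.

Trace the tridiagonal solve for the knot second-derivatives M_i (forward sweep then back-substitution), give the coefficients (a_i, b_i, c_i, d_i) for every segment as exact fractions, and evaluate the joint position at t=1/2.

Δ: Δ0=-2, Δ1=2/3
row 1: diag=8, rhs=16; c'=3/8, d'=2
back: M1=2
M: M0=0, M1=2, M2=0
seg 0: a=0, c=M0/2=0, d=(M1−M0)/(6·1)=1/3, b=Δ0−h0·(2M0+M1)/6=-7/3
seg 1: a=-2, c=M1/2=1, d=(M2−M1)/(6·3)=-1/9, b=Δ1−h1·(2M1+M2)/6=-4/3
t_q=1/2 → seg 0, τ=1/2; S=0+-7/3·τ+0·τ²+1/3·τ³=-9/8

  seg 0: a=0 b=-7/3 c=0 d=1/3
  seg 1: a=-2 b=-4/3 c=1 d=-1/9
S(1/2) = -9/8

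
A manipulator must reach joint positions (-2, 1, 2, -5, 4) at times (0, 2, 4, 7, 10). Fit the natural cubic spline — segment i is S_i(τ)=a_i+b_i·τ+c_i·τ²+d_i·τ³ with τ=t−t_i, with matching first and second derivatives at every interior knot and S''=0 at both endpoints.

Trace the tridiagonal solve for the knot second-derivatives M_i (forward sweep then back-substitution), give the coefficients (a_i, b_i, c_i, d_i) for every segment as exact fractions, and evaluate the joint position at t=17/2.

Δ: Δ0=3/2, Δ1=1/2, Δ2=-7/3, Δ3=3
row 1: diag=8, rhs=-6; c'=1/4, d'=-3/4
row 2: denom=10−2·1/4=19/2; d'=(-17−2·-3/4)/(19/2)=-31/19
row 3: denom=12−3·6/19=210/19; d'=(32−3·-31/19)/(210/19)=701/210
back: M3=701/210
back: M2=-31/19−6/19·701/210=-94/35
back: M1=-3/4−1/4·-94/35=-11/140
M: M0=0, M1=-11/140, M2=-94/35, M3=701/210, M4=0
seg 0: a=-2, c=M0/2=0, d=(M1−M0)/(6·2)=-11/1680, b=Δ0−h0·(2M0+M1)/6=641/420
seg 1: a=1, c=M1/2=-11/280, d=(M2−M1)/(6·2)=-73/336, b=Δ1−h1·(2M1+M2)/6=152/105
seg 2: a=2, c=M2/2=-47/35, d=(M3−M2)/(6·3)=253/756, b=Δ2−h2·(2M2+M3)/6=-79/60
seg 3: a=-5, c=M3/2=701/420, d=(M4−M3)/(6·3)=-701/3780, b=Δ3−h3·(2M3+M4)/6=-71/210
t_q=17/2 → seg 3, τ=3/2; S=-5+-71/210·τ+701/420·τ²+-701/3780·τ³=-2663/1120

  seg 0: a=-2 b=641/420 c=0 d=-11/1680
  seg 1: a=1 b=152/105 c=-11/280 d=-73/336
  seg 2: a=2 b=-79/60 c=-47/35 d=253/756
  seg 3: a=-5 b=-71/210 c=701/420 d=-701/3780
S(17/2) = -2663/1120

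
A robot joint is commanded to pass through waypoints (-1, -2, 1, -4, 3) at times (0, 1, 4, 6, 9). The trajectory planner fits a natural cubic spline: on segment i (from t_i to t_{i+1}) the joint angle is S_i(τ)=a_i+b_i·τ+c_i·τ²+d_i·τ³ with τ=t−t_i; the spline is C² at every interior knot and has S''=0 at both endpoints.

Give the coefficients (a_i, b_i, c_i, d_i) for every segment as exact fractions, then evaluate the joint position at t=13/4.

Δ: Δ0=-1, Δ1=1, Δ2=-5/2, Δ3=7/3
row 1: diag=8, rhs=12; c'=3/8, d'=3/2
row 2: denom=10−3·3/8=71/8; d'=(-21−3·3/2)/(71/8)=-204/71
row 3: denom=10−2·16/71=678/71; d'=(29−2·-204/71)/(678/71)=2467/678
back: M3=2467/678
back: M2=-204/71−16/71·2467/678=-1252/339
back: M1=3/2−3/8·-1252/339=326/113
M: M0=0, M1=326/113, M2=-1252/339, M3=2467/678, M4=0
seg 0: a=-1, c=M0/2=0, d=(M1−M0)/(6·1)=163/339, b=Δ0−h0·(2M0+M1)/6=-502/339
seg 1: a=-2, c=M1/2=163/113, d=(M2−M1)/(6·3)=-1115/3051, b=Δ1−h1·(2M1+M2)/6=-13/339
seg 2: a=1, c=M2/2=-626/339, d=(M3−M2)/(6·2)=1657/2712, b=Δ2−h2·(2M2+M3)/6=-424/339
seg 3: a=-4, c=M3/2=2467/1356, d=(M4−M3)/(6·3)=-2467/12204, b=Δ3−h3·(2M3+M4)/6=-295/226
t_q=13/4 → seg 1, τ=9/4; S=-2+-13/339·τ+163/113·τ²+-1115/3051·τ³=7619/7232

  seg 0: a=-1 b=-502/339 c=0 d=163/339
  seg 1: a=-2 b=-13/339 c=163/113 d=-1115/3051
  seg 2: a=1 b=-424/339 c=-626/339 d=1657/2712
  seg 3: a=-4 b=-295/226 c=2467/1356 d=-2467/12204
S(13/4) = 7619/7232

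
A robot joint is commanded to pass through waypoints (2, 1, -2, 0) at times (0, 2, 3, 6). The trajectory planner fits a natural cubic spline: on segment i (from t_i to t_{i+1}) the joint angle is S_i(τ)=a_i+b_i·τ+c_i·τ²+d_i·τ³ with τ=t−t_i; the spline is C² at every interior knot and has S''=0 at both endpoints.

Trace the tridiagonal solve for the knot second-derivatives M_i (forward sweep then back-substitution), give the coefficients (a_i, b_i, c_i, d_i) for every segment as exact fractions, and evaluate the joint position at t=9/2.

  seg 0: a=2 b=143/282 c=0 d=-71/282
  seg 1: a=1 b=-709/282 c=-71/47 d=289/282
  seg 2: a=-2 b=-347/141 c=147/94 d=-49/282
S(9/2) = -2075/752

Δ: Δ0=-1/2, Δ1=-3, Δ2=2/3
row 1: diag=6, rhs=-15; c'=1/6, d'=-5/2
row 2: denom=8−1·1/6=47/6; d'=(22−1·-5/2)/(47/6)=147/47
back: M2=147/47
back: M1=-5/2−1/6·147/47=-142/47
M: M0=0, M1=-142/47, M2=147/47, M3=0
seg 0: a=2, c=M0/2=0, d=(M1−M0)/(6·2)=-71/282, b=Δ0−h0·(2M0+M1)/6=143/282
seg 1: a=1, c=M1/2=-71/47, d=(M2−M1)/(6·1)=289/282, b=Δ1−h1·(2M1+M2)/6=-709/282
seg 2: a=-2, c=M2/2=147/94, d=(M3−M2)/(6·3)=-49/282, b=Δ2−h2·(2M2+M3)/6=-347/141
t_q=9/2 → seg 2, τ=3/2; S=-2+-347/141·τ+147/94·τ²+-49/282·τ³=-2075/752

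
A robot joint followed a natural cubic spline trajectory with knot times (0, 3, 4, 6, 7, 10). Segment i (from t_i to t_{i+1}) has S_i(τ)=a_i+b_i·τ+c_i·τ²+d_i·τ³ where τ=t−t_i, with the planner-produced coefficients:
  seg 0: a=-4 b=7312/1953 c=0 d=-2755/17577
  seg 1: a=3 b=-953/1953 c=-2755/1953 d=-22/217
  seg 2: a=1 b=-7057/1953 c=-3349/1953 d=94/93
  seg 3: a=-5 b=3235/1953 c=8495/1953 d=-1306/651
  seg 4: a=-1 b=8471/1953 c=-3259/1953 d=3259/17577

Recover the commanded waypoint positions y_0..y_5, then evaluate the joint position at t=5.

y_0 = S_0(0) = a_0 = -4
y_1 = S_1(0) = a_1 = 3
y_2 = S_2(0) = a_2 = 1
y_3 = S_3(0) = a_3 = -5
y_4 = S_4(0) = a_4 = -1
y_5 = S_4(3) = 2
t_q=5 is in segment 2 (τ=1); S_2(τ)=-209/63

y_0=-4 y_1=3 y_2=1 y_3=-5 y_4=-1 y_5=2
S(5) = -209/63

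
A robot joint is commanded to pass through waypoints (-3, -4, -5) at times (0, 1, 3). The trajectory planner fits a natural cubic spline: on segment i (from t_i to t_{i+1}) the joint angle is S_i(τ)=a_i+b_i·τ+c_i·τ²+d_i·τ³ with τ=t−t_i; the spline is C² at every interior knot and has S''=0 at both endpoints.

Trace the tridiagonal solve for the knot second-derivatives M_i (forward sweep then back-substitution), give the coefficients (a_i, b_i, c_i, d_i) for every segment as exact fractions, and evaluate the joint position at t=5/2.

Δ: Δ0=-1, Δ1=-1/2
row 1: diag=6, rhs=3; c'=1/3, d'=1/2
back: M1=1/2
M: M0=0, M1=1/2, M2=0
seg 0: a=-3, c=M0/2=0, d=(M1−M0)/(6·1)=1/12, b=Δ0−h0·(2M0+M1)/6=-13/12
seg 1: a=-4, c=M1/2=1/4, d=(M2−M1)/(6·2)=-1/24, b=Δ1−h1·(2M1+M2)/6=-5/6
t_q=5/2 → seg 1, τ=3/2; S=-4+-5/6·τ+1/4·τ²+-1/24·τ³=-309/64

  seg 0: a=-3 b=-13/12 c=0 d=1/12
  seg 1: a=-4 b=-5/6 c=1/4 d=-1/24
S(5/2) = -309/64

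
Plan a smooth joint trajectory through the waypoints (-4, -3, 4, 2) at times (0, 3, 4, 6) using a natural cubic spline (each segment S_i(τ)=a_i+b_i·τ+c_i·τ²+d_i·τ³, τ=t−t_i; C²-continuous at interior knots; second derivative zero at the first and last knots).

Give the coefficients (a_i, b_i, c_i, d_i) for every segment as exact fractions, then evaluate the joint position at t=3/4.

Δ: Δ0=1/3, Δ1=7, Δ2=-1
row 1: diag=8, rhs=40; c'=1/8, d'=5
row 2: denom=6−1·1/8=47/8; d'=(-48−1·5)/(47/8)=-424/47
back: M2=-424/47
back: M1=5−1/8·-424/47=288/47
M: M0=0, M1=288/47, M2=-424/47, M3=0
seg 0: a=-4, c=M0/2=0, d=(M1−M0)/(6·3)=16/47, b=Δ0−h0·(2M0+M1)/6=-385/141
seg 1: a=-3, c=M1/2=144/47, d=(M2−M1)/(6·1)=-356/141, b=Δ1−h1·(2M1+M2)/6=911/141
seg 2: a=4, c=M2/2=-212/47, d=(M3−M2)/(6·2)=106/141, b=Δ2−h2·(2M2+M3)/6=707/141
t_q=3/4 → seg 0, τ=3/4; S=-4+-385/141·τ+0·τ²+16/47·τ³=-555/94

  seg 0: a=-4 b=-385/141 c=0 d=16/47
  seg 1: a=-3 b=911/141 c=144/47 d=-356/141
  seg 2: a=4 b=707/141 c=-212/47 d=106/141
S(3/4) = -555/94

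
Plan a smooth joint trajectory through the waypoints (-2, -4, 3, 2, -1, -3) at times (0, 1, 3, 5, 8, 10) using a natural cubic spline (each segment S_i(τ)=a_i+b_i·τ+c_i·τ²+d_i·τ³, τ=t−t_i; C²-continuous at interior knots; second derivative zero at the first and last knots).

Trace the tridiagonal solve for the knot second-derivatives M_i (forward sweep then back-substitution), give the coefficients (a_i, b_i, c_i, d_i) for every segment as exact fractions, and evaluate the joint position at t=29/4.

  seg 0: a=-2 b=-3005/941 c=0 d=1123/941
  seg 1: a=-4 b=364/941 c=3369/941 d=-7617/7528
  seg 2: a=3 b=4829/1882 c=-9375/3764 d=3605/7528
  seg 3: a=2 b=-1553/941 c=360/941 d=-52/941
  seg 4: a=-1 b=-797/941 c=-108/941 d=18/941
S(29/4) = -6113/15056

Δ: Δ0=-2, Δ1=7/2, Δ2=-1/2, Δ3=-1, Δ4=-1
row 1: diag=6, rhs=33; c'=1/3, d'=11/2
row 2: denom=8−2·1/3=22/3; d'=(-24−2·11/2)/(22/3)=-105/22
row 3: denom=10−2·3/11=104/11; d'=(-3−2·-105/22)/(104/11)=9/13
row 4: denom=10−3·33/104=941/104; d'=(0−3·9/13)/(941/104)=-216/941
back: M4=-216/941
back: M3=9/13−33/104·-216/941=720/941
back: M2=-105/22−3/11·720/941=-9375/1882
back: M1=11/2−1/3·-9375/1882=6738/941
M: M0=0, M1=6738/941, M2=-9375/1882, M3=720/941, M4=-216/941, M5=0
seg 0: a=-2, c=M0/2=0, d=(M1−M0)/(6·1)=1123/941, b=Δ0−h0·(2M0+M1)/6=-3005/941
seg 1: a=-4, c=M1/2=3369/941, d=(M2−M1)/(6·2)=-7617/7528, b=Δ1−h1·(2M1+M2)/6=364/941
seg 2: a=3, c=M2/2=-9375/3764, d=(M3−M2)/(6·2)=3605/7528, b=Δ2−h2·(2M2+M3)/6=4829/1882
seg 3: a=2, c=M3/2=360/941, d=(M4−M3)/(6·3)=-52/941, b=Δ3−h3·(2M3+M4)/6=-1553/941
seg 4: a=-1, c=M4/2=-108/941, d=(M5−M4)/(6·2)=18/941, b=Δ4−h4·(2M4+M5)/6=-797/941
t_q=29/4 → seg 3, τ=9/4; S=2+-1553/941·τ+360/941·τ²+-52/941·τ³=-6113/15056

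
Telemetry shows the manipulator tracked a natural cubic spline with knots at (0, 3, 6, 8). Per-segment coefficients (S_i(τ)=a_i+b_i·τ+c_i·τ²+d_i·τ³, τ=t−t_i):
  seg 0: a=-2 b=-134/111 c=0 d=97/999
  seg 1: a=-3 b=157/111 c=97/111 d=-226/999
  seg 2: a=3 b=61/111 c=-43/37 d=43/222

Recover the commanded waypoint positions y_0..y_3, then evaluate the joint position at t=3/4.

y_0 = S_0(0) = a_0 = -2
y_1 = S_1(0) = a_1 = -3
y_2 = S_2(0) = a_2 = 3
y_3 = S_2(2) = 1
t_q=3/4 is in segment 0 (τ=3/4); S_0(τ)=-6783/2368

y_0=-2 y_1=-3 y_2=3 y_3=1
S(3/4) = -6783/2368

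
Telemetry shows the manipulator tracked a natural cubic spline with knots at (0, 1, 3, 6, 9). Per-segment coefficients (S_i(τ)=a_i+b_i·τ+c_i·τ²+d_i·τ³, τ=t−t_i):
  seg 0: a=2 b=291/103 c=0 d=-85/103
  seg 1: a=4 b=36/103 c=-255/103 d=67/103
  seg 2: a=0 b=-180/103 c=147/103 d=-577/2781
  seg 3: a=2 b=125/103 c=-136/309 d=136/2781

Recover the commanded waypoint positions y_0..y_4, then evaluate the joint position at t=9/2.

y_0=2 y_1=4 y_2=0 y_3=2 y_4=3
S(9/2) = -91/824

y_0 = S_0(0) = a_0 = 2
y_1 = S_1(0) = a_1 = 4
y_2 = S_2(0) = a_2 = 0
y_3 = S_3(0) = a_3 = 2
y_4 = S_3(3) = 3
t_q=9/2 is in segment 2 (τ=3/2); S_2(τ)=-91/824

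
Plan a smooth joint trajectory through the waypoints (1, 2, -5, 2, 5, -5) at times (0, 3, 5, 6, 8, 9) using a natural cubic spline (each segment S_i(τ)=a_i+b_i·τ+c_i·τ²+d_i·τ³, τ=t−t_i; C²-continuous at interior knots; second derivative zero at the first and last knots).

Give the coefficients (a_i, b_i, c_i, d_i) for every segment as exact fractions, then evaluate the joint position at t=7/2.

Δ: Δ0=1/3, Δ1=-7/2, Δ2=7, Δ3=3/2, Δ4=-10
row 1: diag=10, rhs=-23; c'=1/5, d'=-23/10
row 2: denom=6−2·1/5=28/5; d'=(63−2·-23/10)/(28/5)=169/14
row 3: denom=6−1·5/28=163/28; d'=(-33−1·169/14)/(163/28)=-1262/163
row 4: denom=6−2·56/163=866/163; d'=(-69−2·-1262/163)/(866/163)=-8723/866
back: M4=-8723/866
back: M3=-1262/163−56/163·-8723/866=-1854/433
back: M2=169/14−5/28·-1854/433=5558/433
back: M1=-23/10−1/5·5558/433=-4215/866
M: M0=0, M1=-4215/866, M2=5558/433, M3=-1854/433, M4=-8723/866, M5=0
seg 0: a=1, c=M0/2=0, d=(M1−M0)/(6·3)=-1405/5196, b=Δ0−h0·(2M0+M1)/6=14377/5196
seg 1: a=2, c=M1/2=-4215/1732, d=(M2−M1)/(6·2)=15331/10392, b=Δ1−h1·(2M1+M2)/6=-11779/2598
seg 2: a=-5, c=M2/2=2779/433, d=(M3−M2)/(6·1)=-3706/1299, b=Δ2−h2·(2M2+M3)/6=4462/1299
seg 3: a=2, c=M3/2=-927/433, d=(M4−M3)/(6·2)=-5015/10392, b=Δ3−h3·(2M3+M4)/6=10018/1299
seg 4: a=5, c=M4/2=-8723/1732, d=(M5−M4)/(6·1)=8723/5196, b=Δ4−h4·(2M4+M5)/6=-17257/2598
t_q=7/2 → seg 1, τ=1/2; S=2+-11779/2598·τ+-4215/1732·τ²+15331/10392·τ³=-19147/27712

  seg 0: a=1 b=14377/5196 c=0 d=-1405/5196
  seg 1: a=2 b=-11779/2598 c=-4215/1732 d=15331/10392
  seg 2: a=-5 b=4462/1299 c=2779/433 d=-3706/1299
  seg 3: a=2 b=10018/1299 c=-927/433 d=-5015/10392
  seg 4: a=5 b=-17257/2598 c=-8723/1732 d=8723/5196
S(7/2) = -19147/27712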